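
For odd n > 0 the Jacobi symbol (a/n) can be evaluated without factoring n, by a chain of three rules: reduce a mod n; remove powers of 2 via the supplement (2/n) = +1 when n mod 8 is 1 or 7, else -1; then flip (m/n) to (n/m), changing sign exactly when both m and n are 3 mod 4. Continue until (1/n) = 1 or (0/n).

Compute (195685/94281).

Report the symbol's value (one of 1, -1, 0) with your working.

-1

(195685/94281): 195685 mod 94281 = 7123, so (195685/94281) = (7123/94281)
flip (7123/94281) -> (94281/7123): both odd, 7123 mod 4 = 3, 94281 mod 4 = 1, so the flip contributes +1; sign now +1
(94281/7123): 94281 mod 7123 = 1682, so (94281/7123) = (1682/7123)
factor out 2^1: 1682 = 2^1·841; with 7123 mod 8 = 3, (2/7123) = -1; sign now -1; continue with (841/7123)
flip (841/7123) -> (7123/841): both odd, 841 mod 4 = 1, 7123 mod 4 = 3, so the flip contributes +1; sign now -1
(7123/841): 7123 mod 841 = 395, so (7123/841) = (395/841)
flip (395/841) -> (841/395): both odd, 395 mod 4 = 3, 841 mod 4 = 1, so the flip contributes +1; sign now -1
(841/395): 841 mod 395 = 51, so (841/395) = (51/395)
flip (51/395) -> (395/51): both odd, 51 mod 4 = 3, 395 mod 4 = 3, so the flip contributes -1; sign now +1
(395/51): 395 mod 51 = 38, so (395/51) = (38/51)
factor out 2^1: 38 = 2^1·19; with 51 mod 8 = 3, (2/51) = -1; sign now -1; continue with (19/51)
flip (19/51) -> (51/19): both odd, 19 mod 4 = 3, 51 mod 4 = 3, so the flip contributes -1; sign now +1
(51/19): 51 mod 19 = 13, so (51/19) = (13/19)
flip (13/19) -> (19/13): both odd, 13 mod 4 = 1, 19 mod 4 = 3, so the flip contributes +1; sign now +1
(19/13): 19 mod 13 = 6, so (19/13) = (6/13)
factor out 2^1: 6 = 2^1·3; with 13 mod 8 = 5, (2/13) = -1; sign now -1; continue with (3/13)
flip (3/13) -> (13/3): both odd, 3 mod 4 = 3, 13 mod 4 = 1, so the flip contributes +1; sign now -1
(13/3): 13 mod 3 = 1, so (13/3) = (1/3)
reached (1/3) = 1, so the symbol is -1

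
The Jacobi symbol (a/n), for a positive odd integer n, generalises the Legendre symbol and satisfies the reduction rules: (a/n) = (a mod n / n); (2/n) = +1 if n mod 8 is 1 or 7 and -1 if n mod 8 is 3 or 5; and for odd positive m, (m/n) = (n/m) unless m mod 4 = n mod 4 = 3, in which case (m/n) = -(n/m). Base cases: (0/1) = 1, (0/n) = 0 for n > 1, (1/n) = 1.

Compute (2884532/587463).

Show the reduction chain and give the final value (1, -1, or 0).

(2884532/587463): 2884532 mod 587463 = 534680, so (2884532/587463) = (534680/587463)
factor out 2^3: 534680 = 2^3·66835; with 587463 mod 8 = 7, (2/587463) = +1; sign now +1; continue with (66835/587463)
flip (66835/587463) -> (587463/66835): both odd, 66835 mod 4 = 3, 587463 mod 4 = 3, so the flip contributes -1; sign now -1
(587463/66835): 587463 mod 66835 = 52783, so (587463/66835) = (52783/66835)
flip (52783/66835) -> (66835/52783): both odd, 52783 mod 4 = 3, 66835 mod 4 = 3, so the flip contributes -1; sign now +1
(66835/52783): 66835 mod 52783 = 14052, so (66835/52783) = (14052/52783)
factor out 2^2: 14052 = 2^2·3513; with 52783 mod 8 = 7, (2/52783) = +1; sign now +1; continue with (3513/52783)
flip (3513/52783) -> (52783/3513): both odd, 3513 mod 4 = 1, 52783 mod 4 = 3, so the flip contributes +1; sign now +1
(52783/3513): 52783 mod 3513 = 88, so (52783/3513) = (88/3513)
factor out 2^3: 88 = 2^3·11; with 3513 mod 8 = 1, (2/3513) = +1; sign now +1; continue with (11/3513)
flip (11/3513) -> (3513/11): both odd, 11 mod 4 = 3, 3513 mod 4 = 1, so the flip contributes +1; sign now +1
(3513/11): 3513 mod 11 = 4, so (3513/11) = (4/11)
factor out 2^2: 4 = 2^2·1; with 11 mod 8 = 3, (2/11) = -1; sign now +1; continue with (1/11)
reached (1/11) = 1, so the symbol is +1

1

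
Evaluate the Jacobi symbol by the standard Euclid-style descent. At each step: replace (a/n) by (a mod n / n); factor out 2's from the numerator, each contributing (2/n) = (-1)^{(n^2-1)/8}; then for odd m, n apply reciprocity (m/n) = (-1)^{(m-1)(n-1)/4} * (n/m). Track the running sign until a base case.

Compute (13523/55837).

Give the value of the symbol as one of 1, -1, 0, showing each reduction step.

flip (13523/55837) -> (55837/13523): both odd, 13523 mod 4 = 3, 55837 mod 4 = 1, so the flip contributes +1; sign now +1
(55837/13523): 55837 mod 13523 = 1745, so (55837/13523) = (1745/13523)
flip (1745/13523) -> (13523/1745): both odd, 1745 mod 4 = 1, 13523 mod 4 = 3, so the flip contributes +1; sign now +1
(13523/1745): 13523 mod 1745 = 1308, so (13523/1745) = (1308/1745)
factor out 2^2: 1308 = 2^2·327; with 1745 mod 8 = 1, (2/1745) = +1; sign now +1; continue with (327/1745)
flip (327/1745) -> (1745/327): both odd, 327 mod 4 = 3, 1745 mod 4 = 1, so the flip contributes +1; sign now +1
(1745/327): 1745 mod 327 = 110, so (1745/327) = (110/327)
factor out 2^1: 110 = 2^1·55; with 327 mod 8 = 7, (2/327) = +1; sign now +1; continue with (55/327)
flip (55/327) -> (327/55): both odd, 55 mod 4 = 3, 327 mod 4 = 3, so the flip contributes -1; sign now -1
(327/55): 327 mod 55 = 52, so (327/55) = (52/55)
factor out 2^2: 52 = 2^2·13; with 55 mod 8 = 7, (2/55) = +1; sign now -1; continue with (13/55)
flip (13/55) -> (55/13): both odd, 13 mod 4 = 1, 55 mod 4 = 3, so the flip contributes +1; sign now -1
(55/13): 55 mod 13 = 3, so (55/13) = (3/13)
flip (3/13) -> (13/3): both odd, 3 mod 4 = 3, 13 mod 4 = 1, so the flip contributes +1; sign now -1
(13/3): 13 mod 3 = 1, so (13/3) = (1/3)
reached (1/3) = 1, so the symbol is -1

-1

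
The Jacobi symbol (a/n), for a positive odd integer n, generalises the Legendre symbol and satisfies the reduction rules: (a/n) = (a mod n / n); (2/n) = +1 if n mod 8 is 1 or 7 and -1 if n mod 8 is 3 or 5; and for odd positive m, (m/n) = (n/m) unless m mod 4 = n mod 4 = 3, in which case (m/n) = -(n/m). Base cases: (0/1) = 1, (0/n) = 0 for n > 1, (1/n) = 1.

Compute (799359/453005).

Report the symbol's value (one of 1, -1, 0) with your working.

1

(799359/453005): 799359 mod 453005 = 346354, so (799359/453005) = (346354/453005)
factor out 2^1: 346354 = 2^1·173177; with 453005 mod 8 = 5, (2/453005) = -1; sign now -1; continue with (173177/453005)
flip (173177/453005) -> (453005/173177): both odd, 173177 mod 4 = 1, 453005 mod 4 = 1, so the flip contributes +1; sign now -1
(453005/173177): 453005 mod 173177 = 106651, so (453005/173177) = (106651/173177)
flip (106651/173177) -> (173177/106651): both odd, 106651 mod 4 = 3, 173177 mod 4 = 1, so the flip contributes +1; sign now -1
(173177/106651): 173177 mod 106651 = 66526, so (173177/106651) = (66526/106651)
factor out 2^1: 66526 = 2^1·33263; with 106651 mod 8 = 3, (2/106651) = -1; sign now +1; continue with (33263/106651)
flip (33263/106651) -> (106651/33263): both odd, 33263 mod 4 = 3, 106651 mod 4 = 3, so the flip contributes -1; sign now -1
(106651/33263): 106651 mod 33263 = 6862, so (106651/33263) = (6862/33263)
factor out 2^1: 6862 = 2^1·3431; with 33263 mod 8 = 7, (2/33263) = +1; sign now -1; continue with (3431/33263)
flip (3431/33263) -> (33263/3431): both odd, 3431 mod 4 = 3, 33263 mod 4 = 3, so the flip contributes -1; sign now +1
(33263/3431): 33263 mod 3431 = 2384, so (33263/3431) = (2384/3431)
factor out 2^4: 2384 = 2^4·149; with 3431 mod 8 = 7, (2/3431) = +1; sign now +1; continue with (149/3431)
flip (149/3431) -> (3431/149): both odd, 149 mod 4 = 1, 3431 mod 4 = 3, so the flip contributes +1; sign now +1
(3431/149): 3431 mod 149 = 4, so (3431/149) = (4/149)
factor out 2^2: 4 = 2^2·1; with 149 mod 8 = 5, (2/149) = -1; sign now +1; continue with (1/149)
reached (1/149) = 1, so the symbol is +1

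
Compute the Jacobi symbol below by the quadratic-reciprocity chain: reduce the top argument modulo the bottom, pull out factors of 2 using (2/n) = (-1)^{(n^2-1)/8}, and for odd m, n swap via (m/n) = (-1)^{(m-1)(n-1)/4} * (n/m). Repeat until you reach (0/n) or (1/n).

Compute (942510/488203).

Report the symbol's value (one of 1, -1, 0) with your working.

(942510/488203): 942510 mod 488203 = 454307, so (942510/488203) = (454307/488203)
flip (454307/488203) -> (488203/454307): both odd, 454307 mod 4 = 3, 488203 mod 4 = 3, so the flip contributes -1; sign now -1
(488203/454307): 488203 mod 454307 = 33896, so (488203/454307) = (33896/454307)
factor out 2^3: 33896 = 2^3·4237; with 454307 mod 8 = 3, (2/454307) = -1; sign now +1; continue with (4237/454307)
flip (4237/454307) -> (454307/4237): both odd, 4237 mod 4 = 1, 454307 mod 4 = 3, so the flip contributes +1; sign now +1
(454307/4237): 454307 mod 4237 = 948, so (454307/4237) = (948/4237)
factor out 2^2: 948 = 2^2·237; with 4237 mod 8 = 5, (2/4237) = -1; sign now +1; continue with (237/4237)
flip (237/4237) -> (4237/237): both odd, 237 mod 4 = 1, 4237 mod 4 = 1, so the flip contributes +1; sign now +1
(4237/237): 4237 mod 237 = 208, so (4237/237) = (208/237)
factor out 2^4: 208 = 2^4·13; with 237 mod 8 = 5, (2/237) = -1; sign now +1; continue with (13/237)
flip (13/237) -> (237/13): both odd, 13 mod 4 = 1, 237 mod 4 = 1, so the flip contributes +1; sign now +1
(237/13): 237 mod 13 = 3, so (237/13) = (3/13)
flip (3/13) -> (13/3): both odd, 3 mod 4 = 3, 13 mod 4 = 1, so the flip contributes +1; sign now +1
(13/3): 13 mod 3 = 1, so (13/3) = (1/3)
reached (1/3) = 1, so the symbol is +1

1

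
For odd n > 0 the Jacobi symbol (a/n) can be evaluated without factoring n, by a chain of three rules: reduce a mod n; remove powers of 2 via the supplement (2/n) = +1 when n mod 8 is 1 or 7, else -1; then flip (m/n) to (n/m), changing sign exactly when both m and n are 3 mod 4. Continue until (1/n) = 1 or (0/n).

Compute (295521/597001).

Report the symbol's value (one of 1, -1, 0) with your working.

1

flip (295521/597001) -> (597001/295521): both odd, 295521 mod 4 = 1, 597001 mod 4 = 1, so the flip contributes +1; sign now +1
(597001/295521): 597001 mod 295521 = 5959, so (597001/295521) = (5959/295521)
flip (5959/295521) -> (295521/5959): both odd, 5959 mod 4 = 3, 295521 mod 4 = 1, so the flip contributes +1; sign now +1
(295521/5959): 295521 mod 5959 = 3530, so (295521/5959) = (3530/5959)
factor out 2^1: 3530 = 2^1·1765; with 5959 mod 8 = 7, (2/5959) = +1; sign now +1; continue with (1765/5959)
flip (1765/5959) -> (5959/1765): both odd, 1765 mod 4 = 1, 5959 mod 4 = 3, so the flip contributes +1; sign now +1
(5959/1765): 5959 mod 1765 = 664, so (5959/1765) = (664/1765)
factor out 2^3: 664 = 2^3·83; with 1765 mod 8 = 5, (2/1765) = -1; sign now -1; continue with (83/1765)
flip (83/1765) -> (1765/83): both odd, 83 mod 4 = 3, 1765 mod 4 = 1, so the flip contributes +1; sign now -1
(1765/83): 1765 mod 83 = 22, so (1765/83) = (22/83)
factor out 2^1: 22 = 2^1·11; with 83 mod 8 = 3, (2/83) = -1; sign now +1; continue with (11/83)
flip (11/83) -> (83/11): both odd, 11 mod 4 = 3, 83 mod 4 = 3, so the flip contributes -1; sign now -1
(83/11): 83 mod 11 = 6, so (83/11) = (6/11)
factor out 2^1: 6 = 2^1·3; with 11 mod 8 = 3, (2/11) = -1; sign now +1; continue with (3/11)
flip (3/11) -> (11/3): both odd, 3 mod 4 = 3, 11 mod 4 = 3, so the flip contributes -1; sign now -1
(11/3): 11 mod 3 = 2, so (11/3) = (2/3)
factor out 2^1: 2 = 2^1·1; with 3 mod 8 = 3, (2/3) = -1; sign now +1; continue with (1/3)
reached (1/3) = 1, so the symbol is +1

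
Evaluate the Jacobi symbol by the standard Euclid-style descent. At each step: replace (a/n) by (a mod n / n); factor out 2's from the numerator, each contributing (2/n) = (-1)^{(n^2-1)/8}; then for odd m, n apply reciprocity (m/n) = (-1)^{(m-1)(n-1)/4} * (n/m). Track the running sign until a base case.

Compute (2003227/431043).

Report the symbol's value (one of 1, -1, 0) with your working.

-1

(2003227/431043): 2003227 mod 431043 = 279055, so (2003227/431043) = (279055/431043)
flip (279055/431043) -> (431043/279055): both odd, 279055 mod 4 = 3, 431043 mod 4 = 3, so the flip contributes -1; sign now -1
(431043/279055): 431043 mod 279055 = 151988, so (431043/279055) = (151988/279055)
factor out 2^2: 151988 = 2^2·37997; with 279055 mod 8 = 7, (2/279055) = +1; sign now -1; continue with (37997/279055)
flip (37997/279055) -> (279055/37997): both odd, 37997 mod 4 = 1, 279055 mod 4 = 3, so the flip contributes +1; sign now -1
(279055/37997): 279055 mod 37997 = 13076, so (279055/37997) = (13076/37997)
factor out 2^2: 13076 = 2^2·3269; with 37997 mod 8 = 5, (2/37997) = -1; sign now -1; continue with (3269/37997)
flip (3269/37997) -> (37997/3269): both odd, 3269 mod 4 = 1, 37997 mod 4 = 1, so the flip contributes +1; sign now -1
(37997/3269): 37997 mod 3269 = 2038, so (37997/3269) = (2038/3269)
factor out 2^1: 2038 = 2^1·1019; with 3269 mod 8 = 5, (2/3269) = -1; sign now +1; continue with (1019/3269)
flip (1019/3269) -> (3269/1019): both odd, 1019 mod 4 = 3, 3269 mod 4 = 1, so the flip contributes +1; sign now +1
(3269/1019): 3269 mod 1019 = 212, so (3269/1019) = (212/1019)
factor out 2^2: 212 = 2^2·53; with 1019 mod 8 = 3, (2/1019) = -1; sign now +1; continue with (53/1019)
flip (53/1019) -> (1019/53): both odd, 53 mod 4 = 1, 1019 mod 4 = 3, so the flip contributes +1; sign now +1
(1019/53): 1019 mod 53 = 12, so (1019/53) = (12/53)
factor out 2^2: 12 = 2^2·3; with 53 mod 8 = 5, (2/53) = -1; sign now +1; continue with (3/53)
flip (3/53) -> (53/3): both odd, 3 mod 4 = 3, 53 mod 4 = 1, so the flip contributes +1; sign now +1
(53/3): 53 mod 3 = 2, so (53/3) = (2/3)
factor out 2^1: 2 = 2^1·1; with 3 mod 8 = 3, (2/3) = -1; sign now -1; continue with (1/3)
reached (1/3) = 1, so the symbol is -1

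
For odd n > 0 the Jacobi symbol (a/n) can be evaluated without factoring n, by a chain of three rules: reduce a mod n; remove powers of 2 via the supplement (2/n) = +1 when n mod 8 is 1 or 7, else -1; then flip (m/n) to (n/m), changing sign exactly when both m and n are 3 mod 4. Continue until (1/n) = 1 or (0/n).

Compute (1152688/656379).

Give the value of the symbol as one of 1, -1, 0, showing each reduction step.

-1

(1152688/656379) = (496309/656379)   [reduce mod 656379]
reciprocity: (496309/656379) = +1·(656379/496309) since 496309 mod 4 = 1, 656379 mod 4 = 3; sign now +1
(656379/496309) = (160070/496309)   [reduce mod 496309]
160070 = 2^1·80035; (2/496309) = -1 since 496309 mod 8 = 5, so (160070/496309) = (-1)^1·(80035/496309); sign now -1
reciprocity: (80035/496309) = +1·(496309/80035) since 80035 mod 4 = 3, 496309 mod 4 = 1; sign now -1
(496309/80035) = (16099/80035)   [reduce mod 80035]
reciprocity: (16099/80035) = -1·(80035/16099) since 16099 mod 4 = 3, 80035 mod 4 = 3; sign now +1
(80035/16099) = (15639/16099)   [reduce mod 16099]
reciprocity: (15639/16099) = -1·(16099/15639) since 15639 mod 4 = 3, 16099 mod 4 = 3; sign now -1
(16099/15639) = (460/15639)   [reduce mod 15639]
460 = 2^2·115; (2/15639) = +1 since 15639 mod 8 = 7, so (460/15639) = (+1)^2·(115/15639); sign now -1
reciprocity: (115/15639) = -1·(15639/115) since 115 mod 4 = 3, 15639 mod 4 = 3; sign now +1
(15639/115) = (114/115)   [reduce mod 115]
114 = 2^1·57; (2/115) = -1 since 115 mod 8 = 3, so (114/115) = (-1)^1·(57/115); sign now -1
reciprocity: (57/115) = +1·(115/57) since 57 mod 4 = 1, 115 mod 4 = 3; sign now -1
(115/57) = (1/57)   [reduce mod 57]
(1/57) = 1; final value = sign = -1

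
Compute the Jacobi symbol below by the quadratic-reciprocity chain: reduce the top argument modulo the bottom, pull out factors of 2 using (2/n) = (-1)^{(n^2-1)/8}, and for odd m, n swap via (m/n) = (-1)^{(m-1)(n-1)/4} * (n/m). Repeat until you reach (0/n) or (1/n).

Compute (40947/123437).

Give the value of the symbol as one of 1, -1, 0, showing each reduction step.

1

flip (40947/123437) -> (123437/40947): both odd, 40947 mod 4 = 3, 123437 mod 4 = 1, so the flip contributes +1; sign now +1
(123437/40947): 123437 mod 40947 = 596, so (123437/40947) = (596/40947)
factor out 2^2: 596 = 2^2·149; with 40947 mod 8 = 3, (2/40947) = -1; sign now +1; continue with (149/40947)
flip (149/40947) -> (40947/149): both odd, 149 mod 4 = 1, 40947 mod 4 = 3, so the flip contributes +1; sign now +1
(40947/149): 40947 mod 149 = 121, so (40947/149) = (121/149)
flip (121/149) -> (149/121): both odd, 121 mod 4 = 1, 149 mod 4 = 1, so the flip contributes +1; sign now +1
(149/121): 149 mod 121 = 28, so (149/121) = (28/121)
factor out 2^2: 28 = 2^2·7; with 121 mod 8 = 1, (2/121) = +1; sign now +1; continue with (7/121)
flip (7/121) -> (121/7): both odd, 7 mod 4 = 3, 121 mod 4 = 1, so the flip contributes +1; sign now +1
(121/7): 121 mod 7 = 2, so (121/7) = (2/7)
factor out 2^1: 2 = 2^1·1; with 7 mod 8 = 7, (2/7) = +1; sign now +1; continue with (1/7)
reached (1/7) = 1, so the symbol is +1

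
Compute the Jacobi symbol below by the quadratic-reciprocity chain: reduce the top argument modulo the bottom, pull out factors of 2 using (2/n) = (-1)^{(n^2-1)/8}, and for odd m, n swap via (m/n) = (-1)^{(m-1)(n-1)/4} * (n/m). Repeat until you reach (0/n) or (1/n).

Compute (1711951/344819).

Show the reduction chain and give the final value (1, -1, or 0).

1

(1711951/344819): 1711951 mod 344819 = 332675, so (1711951/344819) = (332675/344819)
flip (332675/344819) -> (344819/332675): both odd, 332675 mod 4 = 3, 344819 mod 4 = 3, so the flip contributes -1; sign now -1
(344819/332675): 344819 mod 332675 = 12144, so (344819/332675) = (12144/332675)
factor out 2^4: 12144 = 2^4·759; with 332675 mod 8 = 3, (2/332675) = -1; sign now -1; continue with (759/332675)
flip (759/332675) -> (332675/759): both odd, 759 mod 4 = 3, 332675 mod 4 = 3, so the flip contributes -1; sign now +1
(332675/759): 332675 mod 759 = 233, so (332675/759) = (233/759)
flip (233/759) -> (759/233): both odd, 233 mod 4 = 1, 759 mod 4 = 3, so the flip contributes +1; sign now +1
(759/233): 759 mod 233 = 60, so (759/233) = (60/233)
factor out 2^2: 60 = 2^2·15; with 233 mod 8 = 1, (2/233) = +1; sign now +1; continue with (15/233)
flip (15/233) -> (233/15): both odd, 15 mod 4 = 3, 233 mod 4 = 1, so the flip contributes +1; sign now +1
(233/15): 233 mod 15 = 8, so (233/15) = (8/15)
factor out 2^3: 8 = 2^3·1; with 15 mod 8 = 7, (2/15) = +1; sign now +1; continue with (1/15)
reached (1/15) = 1, so the symbol is +1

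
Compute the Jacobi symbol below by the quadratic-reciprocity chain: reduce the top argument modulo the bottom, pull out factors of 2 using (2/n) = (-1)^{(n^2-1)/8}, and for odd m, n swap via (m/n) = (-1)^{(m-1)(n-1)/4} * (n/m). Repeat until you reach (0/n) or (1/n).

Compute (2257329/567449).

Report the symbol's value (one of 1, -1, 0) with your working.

(2257329/567449): 2257329 mod 567449 = 554982, so (2257329/567449) = (554982/567449)
factor out 2^1: 554982 = 2^1·277491; with 567449 mod 8 = 1, (2/567449) = +1; sign now +1; continue with (277491/567449)
flip (277491/567449) -> (567449/277491): both odd, 277491 mod 4 = 3, 567449 mod 4 = 1, so the flip contributes +1; sign now +1
(567449/277491): 567449 mod 277491 = 12467, so (567449/277491) = (12467/277491)
flip (12467/277491) -> (277491/12467): both odd, 12467 mod 4 = 3, 277491 mod 4 = 3, so the flip contributes -1; sign now -1
(277491/12467): 277491 mod 12467 = 3217, so (277491/12467) = (3217/12467)
flip (3217/12467) -> (12467/3217): both odd, 3217 mod 4 = 1, 12467 mod 4 = 3, so the flip contributes +1; sign now -1
(12467/3217): 12467 mod 3217 = 2816, so (12467/3217) = (2816/3217)
factor out 2^8: 2816 = 2^8·11; with 3217 mod 8 = 1, (2/3217) = +1; sign now -1; continue with (11/3217)
flip (11/3217) -> (3217/11): both odd, 11 mod 4 = 3, 3217 mod 4 = 1, so the flip contributes +1; sign now -1
(3217/11): 3217 mod 11 = 5, so (3217/11) = (5/11)
flip (5/11) -> (11/5): both odd, 5 mod 4 = 1, 11 mod 4 = 3, so the flip contributes +1; sign now -1
(11/5): 11 mod 5 = 1, so (11/5) = (1/5)
reached (1/5) = 1, so the symbol is -1

-1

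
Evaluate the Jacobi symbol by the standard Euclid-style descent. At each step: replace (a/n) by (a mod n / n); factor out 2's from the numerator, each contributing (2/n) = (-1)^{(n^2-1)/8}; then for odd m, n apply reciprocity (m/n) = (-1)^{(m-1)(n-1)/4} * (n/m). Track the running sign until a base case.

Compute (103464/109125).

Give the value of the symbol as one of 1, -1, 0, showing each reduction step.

0

103464 = 2^3·12933; (2/109125) = -1 since 109125 mod 8 = 5, so (103464/109125) = (-1)^3·(12933/109125); sign now -1
reciprocity: (12933/109125) = +1·(109125/12933) since 12933 mod 4 = 1, 109125 mod 4 = 1; sign now -1
(109125/12933) = (5661/12933)   [reduce mod 12933]
reciprocity: (5661/12933) = +1·(12933/5661) since 5661 mod 4 = 1, 12933 mod 4 = 1; sign now -1
(12933/5661) = (1611/5661)   [reduce mod 5661]
reciprocity: (1611/5661) = +1·(5661/1611) since 1611 mod 4 = 3, 5661 mod 4 = 1; sign now -1
(5661/1611) = (828/1611)   [reduce mod 1611]
828 = 2^2·207; (2/1611) = -1 since 1611 mod 8 = 3, so (828/1611) = (-1)^2·(207/1611); sign now -1
reciprocity: (207/1611) = -1·(1611/207) since 207 mod 4 = 3, 1611 mod 4 = 3; sign now +1
(1611/207) = (162/207)   [reduce mod 207]
162 = 2^1·81; (2/207) = +1 since 207 mod 8 = 7, so (162/207) = (+1)^1·(81/207); sign now +1
reciprocity: (81/207) = +1·(207/81) since 81 mod 4 = 1, 207 mod 4 = 3; sign now +1
(207/81) = (45/81)   [reduce mod 81]
reciprocity: (45/81) = +1·(81/45) since 45 mod 4 = 1, 81 mod 4 = 1; sign now +1
(81/45) = (36/45)   [reduce mod 45]
36 = 2^2·9; (2/45) = -1 since 45 mod 8 = 5, so (36/45) = (-1)^2·(9/45); sign now +1
reciprocity: (9/45) = +1·(45/9) since 9 mod 4 = 1, 45 mod 4 = 1; sign now +1
(45/9) = (0/9)   [reduce mod 9]
(0/9) = 0   [gcd(a, n) > 1]; final value = 0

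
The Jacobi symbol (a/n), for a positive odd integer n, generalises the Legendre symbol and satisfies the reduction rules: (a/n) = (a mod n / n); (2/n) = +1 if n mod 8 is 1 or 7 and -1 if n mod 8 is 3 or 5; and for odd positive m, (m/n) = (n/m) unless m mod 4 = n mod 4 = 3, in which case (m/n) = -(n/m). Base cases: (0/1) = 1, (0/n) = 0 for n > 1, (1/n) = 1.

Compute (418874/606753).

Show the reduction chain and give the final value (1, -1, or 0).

-1

factor out 2^1: 418874 = 2^1·209437; with 606753 mod 8 = 1, (2/606753) = +1; sign now +1; continue with (209437/606753)
flip (209437/606753) -> (606753/209437): both odd, 209437 mod 4 = 1, 606753 mod 4 = 1, so the flip contributes +1; sign now +1
(606753/209437): 606753 mod 209437 = 187879, so (606753/209437) = (187879/209437)
flip (187879/209437) -> (209437/187879): both odd, 187879 mod 4 = 3, 209437 mod 4 = 1, so the flip contributes +1; sign now +1
(209437/187879): 209437 mod 187879 = 21558, so (209437/187879) = (21558/187879)
factor out 2^1: 21558 = 2^1·10779; with 187879 mod 8 = 7, (2/187879) = +1; sign now +1; continue with (10779/187879)
flip (10779/187879) -> (187879/10779): both odd, 10779 mod 4 = 3, 187879 mod 4 = 3, so the flip contributes -1; sign now -1
(187879/10779): 187879 mod 10779 = 4636, so (187879/10779) = (4636/10779)
factor out 2^2: 4636 = 2^2·1159; with 10779 mod 8 = 3, (2/10779) = -1; sign now -1; continue with (1159/10779)
flip (1159/10779) -> (10779/1159): both odd, 1159 mod 4 = 3, 10779 mod 4 = 3, so the flip contributes -1; sign now +1
(10779/1159): 10779 mod 1159 = 348, so (10779/1159) = (348/1159)
factor out 2^2: 348 = 2^2·87; with 1159 mod 8 = 7, (2/1159) = +1; sign now +1; continue with (87/1159)
flip (87/1159) -> (1159/87): both odd, 87 mod 4 = 3, 1159 mod 4 = 3, so the flip contributes -1; sign now -1
(1159/87): 1159 mod 87 = 28, so (1159/87) = (28/87)
factor out 2^2: 28 = 2^2·7; with 87 mod 8 = 7, (2/87) = +1; sign now -1; continue with (7/87)
flip (7/87) -> (87/7): both odd, 7 mod 4 = 3, 87 mod 4 = 3, so the flip contributes -1; sign now +1
(87/7): 87 mod 7 = 3, so (87/7) = (3/7)
flip (3/7) -> (7/3): both odd, 3 mod 4 = 3, 7 mod 4 = 3, so the flip contributes -1; sign now -1
(7/3): 7 mod 3 = 1, so (7/3) = (1/3)
reached (1/3) = 1, so the symbol is -1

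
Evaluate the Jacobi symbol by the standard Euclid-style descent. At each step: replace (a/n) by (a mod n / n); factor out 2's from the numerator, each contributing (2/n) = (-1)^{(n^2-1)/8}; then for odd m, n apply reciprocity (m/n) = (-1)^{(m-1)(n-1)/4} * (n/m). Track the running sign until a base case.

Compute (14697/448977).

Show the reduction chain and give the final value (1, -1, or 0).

0

reciprocity: (14697/448977) = +1·(448977/14697) since 14697 mod 4 = 1, 448977 mod 4 = 1; sign now +1
(448977/14697) = (8067/14697)   [reduce mod 14697]
reciprocity: (8067/14697) = +1·(14697/8067) since 8067 mod 4 = 3, 14697 mod 4 = 1; sign now +1
(14697/8067) = (6630/8067)   [reduce mod 8067]
6630 = 2^1·3315; (2/8067) = -1 since 8067 mod 8 = 3, so (6630/8067) = (-1)^1·(3315/8067); sign now -1
reciprocity: (3315/8067) = -1·(8067/3315) since 3315 mod 4 = 3, 8067 mod 4 = 3; sign now +1
(8067/3315) = (1437/3315)   [reduce mod 3315]
reciprocity: (1437/3315) = +1·(3315/1437) since 1437 mod 4 = 1, 3315 mod 4 = 3; sign now +1
(3315/1437) = (441/1437)   [reduce mod 1437]
reciprocity: (441/1437) = +1·(1437/441) since 441 mod 4 = 1, 1437 mod 4 = 1; sign now +1
(1437/441) = (114/441)   [reduce mod 441]
114 = 2^1·57; (2/441) = +1 since 441 mod 8 = 1, so (114/441) = (+1)^1·(57/441); sign now +1
reciprocity: (57/441) = +1·(441/57) since 57 mod 4 = 1, 441 mod 4 = 1; sign now +1
(441/57) = (42/57)   [reduce mod 57]
42 = 2^1·21; (2/57) = +1 since 57 mod 8 = 1, so (42/57) = (+1)^1·(21/57); sign now +1
reciprocity: (21/57) = +1·(57/21) since 21 mod 4 = 1, 57 mod 4 = 1; sign now +1
(57/21) = (15/21)   [reduce mod 21]
reciprocity: (15/21) = +1·(21/15) since 15 mod 4 = 3, 21 mod 4 = 1; sign now +1
(21/15) = (6/15)   [reduce mod 15]
6 = 2^1·3; (2/15) = +1 since 15 mod 8 = 7, so (6/15) = (+1)^1·(3/15); sign now +1
reciprocity: (3/15) = -1·(15/3) since 3 mod 4 = 3, 15 mod 4 = 3; sign now -1
(15/3) = (0/3)   [reduce mod 3]
(0/3) = 0   [gcd(a, n) > 1]; final value = 0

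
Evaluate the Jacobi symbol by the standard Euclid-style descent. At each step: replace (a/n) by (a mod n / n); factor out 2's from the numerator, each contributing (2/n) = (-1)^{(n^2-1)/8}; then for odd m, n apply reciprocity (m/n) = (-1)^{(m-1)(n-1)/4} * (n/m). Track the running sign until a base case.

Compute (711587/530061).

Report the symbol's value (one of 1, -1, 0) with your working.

-1

(711587/530061) = (181526/530061)   [reduce mod 530061]
181526 = 2^1·90763; (2/530061) = -1 since 530061 mod 8 = 5, so (181526/530061) = (-1)^1·(90763/530061); sign now -1
reciprocity: (90763/530061) = +1·(530061/90763) since 90763 mod 4 = 3, 530061 mod 4 = 1; sign now -1
(530061/90763) = (76246/90763)   [reduce mod 90763]
76246 = 2^1·38123; (2/90763) = -1 since 90763 mod 8 = 3, so (76246/90763) = (-1)^1·(38123/90763); sign now +1
reciprocity: (38123/90763) = -1·(90763/38123) since 38123 mod 4 = 3, 90763 mod 4 = 3; sign now -1
(90763/38123) = (14517/38123)   [reduce mod 38123]
reciprocity: (14517/38123) = +1·(38123/14517) since 14517 mod 4 = 1, 38123 mod 4 = 3; sign now -1
(38123/14517) = (9089/14517)   [reduce mod 14517]
reciprocity: (9089/14517) = +1·(14517/9089) since 9089 mod 4 = 1, 14517 mod 4 = 1; sign now -1
(14517/9089) = (5428/9089)   [reduce mod 9089]
5428 = 2^2·1357; (2/9089) = +1 since 9089 mod 8 = 1, so (5428/9089) = (+1)^2·(1357/9089); sign now -1
reciprocity: (1357/9089) = +1·(9089/1357) since 1357 mod 4 = 1, 9089 mod 4 = 1; sign now -1
(9089/1357) = (947/1357)   [reduce mod 1357]
reciprocity: (947/1357) = +1·(1357/947) since 947 mod 4 = 3, 1357 mod 4 = 1; sign now -1
(1357/947) = (410/947)   [reduce mod 947]
410 = 2^1·205; (2/947) = -1 since 947 mod 8 = 3, so (410/947) = (-1)^1·(205/947); sign now +1
reciprocity: (205/947) = +1·(947/205) since 205 mod 4 = 1, 947 mod 4 = 3; sign now +1
(947/205) = (127/205)   [reduce mod 205]
reciprocity: (127/205) = +1·(205/127) since 127 mod 4 = 3, 205 mod 4 = 1; sign now +1
(205/127) = (78/127)   [reduce mod 127]
78 = 2^1·39; (2/127) = +1 since 127 mod 8 = 7, so (78/127) = (+1)^1·(39/127); sign now +1
reciprocity: (39/127) = -1·(127/39) since 39 mod 4 = 3, 127 mod 4 = 3; sign now -1
(127/39) = (10/39)   [reduce mod 39]
10 = 2^1·5; (2/39) = +1 since 39 mod 8 = 7, so (10/39) = (+1)^1·(5/39); sign now -1
reciprocity: (5/39) = +1·(39/5) since 5 mod 4 = 1, 39 mod 4 = 3; sign now -1
(39/5) = (4/5)   [reduce mod 5]
4 = 2^2·1; (2/5) = -1 since 5 mod 8 = 5, so (4/5) = (-1)^2·(1/5); sign now -1
(1/5) = 1; final value = sign = -1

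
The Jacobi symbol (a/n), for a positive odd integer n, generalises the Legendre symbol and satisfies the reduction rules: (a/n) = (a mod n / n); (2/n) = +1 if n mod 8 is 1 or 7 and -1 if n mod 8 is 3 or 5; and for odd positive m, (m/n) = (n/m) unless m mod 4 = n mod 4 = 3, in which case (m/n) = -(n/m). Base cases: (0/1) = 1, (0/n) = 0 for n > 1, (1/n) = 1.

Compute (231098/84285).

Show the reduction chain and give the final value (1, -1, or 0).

-1

(231098/84285): 231098 mod 84285 = 62528, so (231098/84285) = (62528/84285)
factor out 2^6: 62528 = 2^6·977; with 84285 mod 8 = 5, (2/84285) = -1; sign now +1; continue with (977/84285)
flip (977/84285) -> (84285/977): both odd, 977 mod 4 = 1, 84285 mod 4 = 1, so the flip contributes +1; sign now +1
(84285/977): 84285 mod 977 = 263, so (84285/977) = (263/977)
flip (263/977) -> (977/263): both odd, 263 mod 4 = 3, 977 mod 4 = 1, so the flip contributes +1; sign now +1
(977/263): 977 mod 263 = 188, so (977/263) = (188/263)
factor out 2^2: 188 = 2^2·47; with 263 mod 8 = 7, (2/263) = +1; sign now +1; continue with (47/263)
flip (47/263) -> (263/47): both odd, 47 mod 4 = 3, 263 mod 4 = 3, so the flip contributes -1; sign now -1
(263/47): 263 mod 47 = 28, so (263/47) = (28/47)
factor out 2^2: 28 = 2^2·7; with 47 mod 8 = 7, (2/47) = +1; sign now -1; continue with (7/47)
flip (7/47) -> (47/7): both odd, 7 mod 4 = 3, 47 mod 4 = 3, so the flip contributes -1; sign now +1
(47/7): 47 mod 7 = 5, so (47/7) = (5/7)
flip (5/7) -> (7/5): both odd, 5 mod 4 = 1, 7 mod 4 = 3, so the flip contributes +1; sign now +1
(7/5): 7 mod 5 = 2, so (7/5) = (2/5)
factor out 2^1: 2 = 2^1·1; with 5 mod 8 = 5, (2/5) = -1; sign now -1; continue with (1/5)
reached (1/5) = 1, so the symbol is -1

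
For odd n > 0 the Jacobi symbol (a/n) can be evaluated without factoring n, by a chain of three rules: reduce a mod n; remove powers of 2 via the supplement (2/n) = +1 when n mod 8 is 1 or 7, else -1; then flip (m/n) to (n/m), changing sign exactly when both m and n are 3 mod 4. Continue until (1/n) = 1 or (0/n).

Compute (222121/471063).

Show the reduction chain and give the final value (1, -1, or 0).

flip (222121/471063) -> (471063/222121): both odd, 222121 mod 4 = 1, 471063 mod 4 = 3, so the flip contributes +1; sign now +1
(471063/222121): 471063 mod 222121 = 26821, so (471063/222121) = (26821/222121)
flip (26821/222121) -> (222121/26821): both odd, 26821 mod 4 = 1, 222121 mod 4 = 1, so the flip contributes +1; sign now +1
(222121/26821): 222121 mod 26821 = 7553, so (222121/26821) = (7553/26821)
flip (7553/26821) -> (26821/7553): both odd, 7553 mod 4 = 1, 26821 mod 4 = 1, so the flip contributes +1; sign now +1
(26821/7553): 26821 mod 7553 = 4162, so (26821/7553) = (4162/7553)
factor out 2^1: 4162 = 2^1·2081; with 7553 mod 8 = 1, (2/7553) = +1; sign now +1; continue with (2081/7553)
flip (2081/7553) -> (7553/2081): both odd, 2081 mod 4 = 1, 7553 mod 4 = 1, so the flip contributes +1; sign now +1
(7553/2081): 7553 mod 2081 = 1310, so (7553/2081) = (1310/2081)
factor out 2^1: 1310 = 2^1·655; with 2081 mod 8 = 1, (2/2081) = +1; sign now +1; continue with (655/2081)
flip (655/2081) -> (2081/655): both odd, 655 mod 4 = 3, 2081 mod 4 = 1, so the flip contributes +1; sign now +1
(2081/655): 2081 mod 655 = 116, so (2081/655) = (116/655)
factor out 2^2: 116 = 2^2·29; with 655 mod 8 = 7, (2/655) = +1; sign now +1; continue with (29/655)
flip (29/655) -> (655/29): both odd, 29 mod 4 = 1, 655 mod 4 = 3, so the flip contributes +1; sign now +1
(655/29): 655 mod 29 = 17, so (655/29) = (17/29)
flip (17/29) -> (29/17): both odd, 17 mod 4 = 1, 29 mod 4 = 1, so the flip contributes +1; sign now +1
(29/17): 29 mod 17 = 12, so (29/17) = (12/17)
factor out 2^2: 12 = 2^2·3; with 17 mod 8 = 1, (2/17) = +1; sign now +1; continue with (3/17)
flip (3/17) -> (17/3): both odd, 3 mod 4 = 3, 17 mod 4 = 1, so the flip contributes +1; sign now +1
(17/3): 17 mod 3 = 2, so (17/3) = (2/3)
factor out 2^1: 2 = 2^1·1; with 3 mod 8 = 3, (2/3) = -1; sign now -1; continue with (1/3)
reached (1/3) = 1, so the symbol is -1

-1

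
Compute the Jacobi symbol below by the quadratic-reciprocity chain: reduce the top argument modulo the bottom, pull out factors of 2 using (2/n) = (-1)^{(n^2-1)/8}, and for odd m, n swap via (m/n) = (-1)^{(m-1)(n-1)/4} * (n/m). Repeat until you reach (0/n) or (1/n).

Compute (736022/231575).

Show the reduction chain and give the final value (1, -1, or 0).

(736022/231575): 736022 mod 231575 = 41297, so (736022/231575) = (41297/231575)
flip (41297/231575) -> (231575/41297): both odd, 41297 mod 4 = 1, 231575 mod 4 = 3, so the flip contributes +1; sign now +1
(231575/41297): 231575 mod 41297 = 25090, so (231575/41297) = (25090/41297)
factor out 2^1: 25090 = 2^1·12545; with 41297 mod 8 = 1, (2/41297) = +1; sign now +1; continue with (12545/41297)
flip (12545/41297) -> (41297/12545): both odd, 12545 mod 4 = 1, 41297 mod 4 = 1, so the flip contributes +1; sign now +1
(41297/12545): 41297 mod 12545 = 3662, so (41297/12545) = (3662/12545)
factor out 2^1: 3662 = 2^1·1831; with 12545 mod 8 = 1, (2/12545) = +1; sign now +1; continue with (1831/12545)
flip (1831/12545) -> (12545/1831): both odd, 1831 mod 4 = 3, 12545 mod 4 = 1, so the flip contributes +1; sign now +1
(12545/1831): 12545 mod 1831 = 1559, so (12545/1831) = (1559/1831)
flip (1559/1831) -> (1831/1559): both odd, 1559 mod 4 = 3, 1831 mod 4 = 3, so the flip contributes -1; sign now -1
(1831/1559): 1831 mod 1559 = 272, so (1831/1559) = (272/1559)
factor out 2^4: 272 = 2^4·17; with 1559 mod 8 = 7, (2/1559) = +1; sign now -1; continue with (17/1559)
flip (17/1559) -> (1559/17): both odd, 17 mod 4 = 1, 1559 mod 4 = 3, so the flip contributes +1; sign now -1
(1559/17): 1559 mod 17 = 12, so (1559/17) = (12/17)
factor out 2^2: 12 = 2^2·3; with 17 mod 8 = 1, (2/17) = +1; sign now -1; continue with (3/17)
flip (3/17) -> (17/3): both odd, 3 mod 4 = 3, 17 mod 4 = 1, so the flip contributes +1; sign now -1
(17/3): 17 mod 3 = 2, so (17/3) = (2/3)
factor out 2^1: 2 = 2^1·1; with 3 mod 8 = 3, (2/3) = -1; sign now +1; continue with (1/3)
reached (1/3) = 1, so the symbol is +1

1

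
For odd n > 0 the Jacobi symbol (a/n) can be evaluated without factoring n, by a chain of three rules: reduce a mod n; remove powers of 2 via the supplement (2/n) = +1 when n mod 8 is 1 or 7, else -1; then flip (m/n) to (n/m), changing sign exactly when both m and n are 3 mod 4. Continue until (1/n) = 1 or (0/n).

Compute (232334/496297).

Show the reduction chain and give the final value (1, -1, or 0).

factor out 2^1: 232334 = 2^1·116167; with 496297 mod 8 = 1, (2/496297) = +1; sign now +1; continue with (116167/496297)
flip (116167/496297) -> (496297/116167): both odd, 116167 mod 4 = 3, 496297 mod 4 = 1, so the flip contributes +1; sign now +1
(496297/116167): 496297 mod 116167 = 31629, so (496297/116167) = (31629/116167)
flip (31629/116167) -> (116167/31629): both odd, 31629 mod 4 = 1, 116167 mod 4 = 3, so the flip contributes +1; sign now +1
(116167/31629): 116167 mod 31629 = 21280, so (116167/31629) = (21280/31629)
factor out 2^5: 21280 = 2^5·665; with 31629 mod 8 = 5, (2/31629) = -1; sign now -1; continue with (665/31629)
flip (665/31629) -> (31629/665): both odd, 665 mod 4 = 1, 31629 mod 4 = 1, so the flip contributes +1; sign now -1
(31629/665): 31629 mod 665 = 374, so (31629/665) = (374/665)
factor out 2^1: 374 = 2^1·187; with 665 mod 8 = 1, (2/665) = +1; sign now -1; continue with (187/665)
flip (187/665) -> (665/187): both odd, 187 mod 4 = 3, 665 mod 4 = 1, so the flip contributes +1; sign now -1
(665/187): 665 mod 187 = 104, so (665/187) = (104/187)
factor out 2^3: 104 = 2^3·13; with 187 mod 8 = 3, (2/187) = -1; sign now +1; continue with (13/187)
flip (13/187) -> (187/13): both odd, 13 mod 4 = 1, 187 mod 4 = 3, so the flip contributes +1; sign now +1
(187/13): 187 mod 13 = 5, so (187/13) = (5/13)
flip (5/13) -> (13/5): both odd, 5 mod 4 = 1, 13 mod 4 = 1, so the flip contributes +1; sign now +1
(13/5): 13 mod 5 = 3, so (13/5) = (3/5)
flip (3/5) -> (5/3): both odd, 3 mod 4 = 3, 5 mod 4 = 1, so the flip contributes +1; sign now +1
(5/3): 5 mod 3 = 2, so (5/3) = (2/3)
factor out 2^1: 2 = 2^1·1; with 3 mod 8 = 3, (2/3) = -1; sign now -1; continue with (1/3)
reached (1/3) = 1, so the symbol is -1

-1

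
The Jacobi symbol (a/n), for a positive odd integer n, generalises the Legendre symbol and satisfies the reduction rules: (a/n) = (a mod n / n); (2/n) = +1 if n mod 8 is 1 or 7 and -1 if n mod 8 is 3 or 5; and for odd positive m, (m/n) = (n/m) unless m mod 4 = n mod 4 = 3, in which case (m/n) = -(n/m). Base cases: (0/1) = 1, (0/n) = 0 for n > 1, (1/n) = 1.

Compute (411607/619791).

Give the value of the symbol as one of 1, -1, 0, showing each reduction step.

reciprocity: (411607/619791) = -1·(619791/411607) since 411607 mod 4 = 3, 619791 mod 4 = 3; sign now -1
(619791/411607) = (208184/411607)   [reduce mod 411607]
208184 = 2^3·26023; (2/411607) = +1 since 411607 mod 8 = 7, so (208184/411607) = (+1)^3·(26023/411607); sign now -1
reciprocity: (26023/411607) = -1·(411607/26023) since 26023 mod 4 = 3, 411607 mod 4 = 3; sign now +1
(411607/26023) = (21262/26023)   [reduce mod 26023]
21262 = 2^1·10631; (2/26023) = +1 since 26023 mod 8 = 7, so (21262/26023) = (+1)^1·(10631/26023); sign now +1
reciprocity: (10631/26023) = -1·(26023/10631) since 10631 mod 4 = 3, 26023 mod 4 = 3; sign now -1
(26023/10631) = (4761/10631)   [reduce mod 10631]
reciprocity: (4761/10631) = +1·(10631/4761) since 4761 mod 4 = 1, 10631 mod 4 = 3; sign now -1
(10631/4761) = (1109/4761)   [reduce mod 4761]
reciprocity: (1109/4761) = +1·(4761/1109) since 1109 mod 4 = 1, 4761 mod 4 = 1; sign now -1
(4761/1109) = (325/1109)   [reduce mod 1109]
reciprocity: (325/1109) = +1·(1109/325) since 325 mod 4 = 1, 1109 mod 4 = 1; sign now -1
(1109/325) = (134/325)   [reduce mod 325]
134 = 2^1·67; (2/325) = -1 since 325 mod 8 = 5, so (134/325) = (-1)^1·(67/325); sign now +1
reciprocity: (67/325) = +1·(325/67) since 67 mod 4 = 3, 325 mod 4 = 1; sign now +1
(325/67) = (57/67)   [reduce mod 67]
reciprocity: (57/67) = +1·(67/57) since 57 mod 4 = 1, 67 mod 4 = 3; sign now +1
(67/57) = (10/57)   [reduce mod 57]
10 = 2^1·5; (2/57) = +1 since 57 mod 8 = 1, so (10/57) = (+1)^1·(5/57); sign now +1
reciprocity: (5/57) = +1·(57/5) since 5 mod 4 = 1, 57 mod 4 = 1; sign now +1
(57/5) = (2/5)   [reduce mod 5]
2 = 2^1·1; (2/5) = -1 since 5 mod 8 = 5, so (2/5) = (-1)^1·(1/5); sign now -1
(1/5) = 1; final value = sign = -1

-1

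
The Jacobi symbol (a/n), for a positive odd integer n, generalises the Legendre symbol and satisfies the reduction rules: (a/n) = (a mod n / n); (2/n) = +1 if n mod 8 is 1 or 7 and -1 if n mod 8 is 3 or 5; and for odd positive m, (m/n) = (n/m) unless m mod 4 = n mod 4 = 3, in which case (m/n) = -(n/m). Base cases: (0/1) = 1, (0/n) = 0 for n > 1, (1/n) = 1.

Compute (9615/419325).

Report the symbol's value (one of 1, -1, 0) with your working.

reciprocity: (9615/419325) = +1·(419325/9615) since 9615 mod 4 = 3, 419325 mod 4 = 1; sign now +1
(419325/9615) = (5880/9615)   [reduce mod 9615]
5880 = 2^3·735; (2/9615) = +1 since 9615 mod 8 = 7, so (5880/9615) = (+1)^3·(735/9615); sign now +1
reciprocity: (735/9615) = -1·(9615/735) since 735 mod 4 = 3, 9615 mod 4 = 3; sign now -1
(9615/735) = (60/735)   [reduce mod 735]
60 = 2^2·15; (2/735) = +1 since 735 mod 8 = 7, so (60/735) = (+1)^2·(15/735); sign now -1
reciprocity: (15/735) = -1·(735/15) since 15 mod 4 = 3, 735 mod 4 = 3; sign now +1
(735/15) = (0/15)   [reduce mod 15]
(0/15) = 0   [gcd(a, n) > 1]; final value = 0

0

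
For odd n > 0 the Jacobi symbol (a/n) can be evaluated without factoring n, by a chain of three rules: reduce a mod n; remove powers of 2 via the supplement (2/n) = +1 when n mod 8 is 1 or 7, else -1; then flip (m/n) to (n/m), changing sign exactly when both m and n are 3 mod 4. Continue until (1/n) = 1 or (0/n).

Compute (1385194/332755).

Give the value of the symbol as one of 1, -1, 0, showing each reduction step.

-1

(1385194/332755): 1385194 mod 332755 = 54174, so (1385194/332755) = (54174/332755)
factor out 2^1: 54174 = 2^1·27087; with 332755 mod 8 = 3, (2/332755) = -1; sign now -1; continue with (27087/332755)
flip (27087/332755) -> (332755/27087): both odd, 27087 mod 4 = 3, 332755 mod 4 = 3, so the flip contributes -1; sign now +1
(332755/27087): 332755 mod 27087 = 7711, so (332755/27087) = (7711/27087)
flip (7711/27087) -> (27087/7711): both odd, 7711 mod 4 = 3, 27087 mod 4 = 3, so the flip contributes -1; sign now -1
(27087/7711): 27087 mod 7711 = 3954, so (27087/7711) = (3954/7711)
factor out 2^1: 3954 = 2^1·1977; with 7711 mod 8 = 7, (2/7711) = +1; sign now -1; continue with (1977/7711)
flip (1977/7711) -> (7711/1977): both odd, 1977 mod 4 = 1, 7711 mod 4 = 3, so the flip contributes +1; sign now -1
(7711/1977): 7711 mod 1977 = 1780, so (7711/1977) = (1780/1977)
factor out 2^2: 1780 = 2^2·445; with 1977 mod 8 = 1, (2/1977) = +1; sign now -1; continue with (445/1977)
flip (445/1977) -> (1977/445): both odd, 445 mod 4 = 1, 1977 mod 4 = 1, so the flip contributes +1; sign now -1
(1977/445): 1977 mod 445 = 197, so (1977/445) = (197/445)
flip (197/445) -> (445/197): both odd, 197 mod 4 = 1, 445 mod 4 = 1, so the flip contributes +1; sign now -1
(445/197): 445 mod 197 = 51, so (445/197) = (51/197)
flip (51/197) -> (197/51): both odd, 51 mod 4 = 3, 197 mod 4 = 1, so the flip contributes +1; sign now -1
(197/51): 197 mod 51 = 44, so (197/51) = (44/51)
factor out 2^2: 44 = 2^2·11; with 51 mod 8 = 3, (2/51) = -1; sign now -1; continue with (11/51)
flip (11/51) -> (51/11): both odd, 11 mod 4 = 3, 51 mod 4 = 3, so the flip contributes -1; sign now +1
(51/11): 51 mod 11 = 7, so (51/11) = (7/11)
flip (7/11) -> (11/7): both odd, 7 mod 4 = 3, 11 mod 4 = 3, so the flip contributes -1; sign now -1
(11/7): 11 mod 7 = 4, so (11/7) = (4/7)
factor out 2^2: 4 = 2^2·1; with 7 mod 8 = 7, (2/7) = +1; sign now -1; continue with (1/7)
reached (1/7) = 1, so the symbol is -1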